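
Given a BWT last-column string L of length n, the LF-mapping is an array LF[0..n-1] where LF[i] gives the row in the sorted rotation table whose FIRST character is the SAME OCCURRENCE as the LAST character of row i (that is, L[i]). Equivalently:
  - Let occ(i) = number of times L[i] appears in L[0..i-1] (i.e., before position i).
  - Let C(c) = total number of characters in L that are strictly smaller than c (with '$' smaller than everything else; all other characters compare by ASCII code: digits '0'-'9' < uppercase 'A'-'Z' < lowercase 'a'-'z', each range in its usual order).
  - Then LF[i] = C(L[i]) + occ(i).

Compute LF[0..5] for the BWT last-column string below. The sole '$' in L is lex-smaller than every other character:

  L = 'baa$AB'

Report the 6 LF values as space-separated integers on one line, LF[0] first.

Char counts: '$':1, 'A':1, 'B':1, 'a':2, 'b':1
C (first-col start): C('$')=0, C('A')=1, C('B')=2, C('a')=3, C('b')=5
L[0]='b': occ=0, LF[0]=C('b')+0=5+0=5
L[1]='a': occ=0, LF[1]=C('a')+0=3+0=3
L[2]='a': occ=1, LF[2]=C('a')+1=3+1=4
L[3]='$': occ=0, LF[3]=C('$')+0=0+0=0
L[4]='A': occ=0, LF[4]=C('A')+0=1+0=1
L[5]='B': occ=0, LF[5]=C('B')+0=2+0=2

Answer: 5 3 4 0 1 2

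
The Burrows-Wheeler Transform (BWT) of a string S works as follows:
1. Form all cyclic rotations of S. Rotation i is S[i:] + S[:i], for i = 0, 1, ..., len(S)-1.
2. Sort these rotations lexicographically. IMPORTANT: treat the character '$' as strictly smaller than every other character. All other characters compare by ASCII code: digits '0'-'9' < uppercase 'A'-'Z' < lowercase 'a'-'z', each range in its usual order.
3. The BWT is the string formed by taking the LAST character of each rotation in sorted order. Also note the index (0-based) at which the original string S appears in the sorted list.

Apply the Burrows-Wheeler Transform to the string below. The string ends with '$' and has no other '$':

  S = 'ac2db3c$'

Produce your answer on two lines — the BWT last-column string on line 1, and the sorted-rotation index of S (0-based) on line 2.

Answer: ccb$d3a2
3

Derivation:
All 8 rotations (rotation i = S[i:]+S[:i]):
  rot[0] = ac2db3c$
  rot[1] = c2db3c$a
  rot[2] = 2db3c$ac
  rot[3] = db3c$ac2
  rot[4] = b3c$ac2d
  rot[5] = 3c$ac2db
  rot[6] = c$ac2db3
  rot[7] = $ac2db3c
Sorted (with $ < everything):
  sorted[0] = $ac2db3c  (last char: 'c')
  sorted[1] = 2db3c$ac  (last char: 'c')
  sorted[2] = 3c$ac2db  (last char: 'b')
  sorted[3] = ac2db3c$  (last char: '$')
  sorted[4] = b3c$ac2d  (last char: 'd')
  sorted[5] = c$ac2db3  (last char: '3')
  sorted[6] = c2db3c$a  (last char: 'a')
  sorted[7] = db3c$ac2  (last char: '2')
Last column: ccb$d3a2
Original string S is at sorted index 3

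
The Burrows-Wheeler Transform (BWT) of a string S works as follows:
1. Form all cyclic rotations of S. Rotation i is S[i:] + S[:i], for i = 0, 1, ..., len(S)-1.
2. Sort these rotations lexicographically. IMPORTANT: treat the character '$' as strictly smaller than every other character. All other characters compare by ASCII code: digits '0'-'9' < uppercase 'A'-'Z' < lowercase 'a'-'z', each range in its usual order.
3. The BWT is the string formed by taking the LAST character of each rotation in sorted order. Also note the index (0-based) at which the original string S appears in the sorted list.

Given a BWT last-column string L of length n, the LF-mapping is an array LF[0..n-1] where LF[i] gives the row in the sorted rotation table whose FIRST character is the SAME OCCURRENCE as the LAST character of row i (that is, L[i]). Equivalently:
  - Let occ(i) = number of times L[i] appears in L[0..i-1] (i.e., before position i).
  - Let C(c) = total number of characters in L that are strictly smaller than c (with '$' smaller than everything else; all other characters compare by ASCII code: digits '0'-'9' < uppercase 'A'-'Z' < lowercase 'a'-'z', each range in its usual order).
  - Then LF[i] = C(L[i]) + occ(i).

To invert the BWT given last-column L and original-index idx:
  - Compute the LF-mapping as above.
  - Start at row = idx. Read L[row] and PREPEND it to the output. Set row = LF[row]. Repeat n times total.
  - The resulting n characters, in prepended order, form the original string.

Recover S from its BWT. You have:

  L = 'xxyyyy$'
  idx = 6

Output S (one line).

Answer: yyyyxx$

Derivation:
LF mapping: 1 2 3 4 5 6 0
Walk LF starting at row 6, prepending L[row]:
  step 1: row=6, L[6]='$', prepend. Next row=LF[6]=0
  step 2: row=0, L[0]='x', prepend. Next row=LF[0]=1
  step 3: row=1, L[1]='x', prepend. Next row=LF[1]=2
  step 4: row=2, L[2]='y', prepend. Next row=LF[2]=3
  step 5: row=3, L[3]='y', prepend. Next row=LF[3]=4
  step 6: row=4, L[4]='y', prepend. Next row=LF[4]=5
  step 7: row=5, L[5]='y', prepend. Next row=LF[5]=6
Reversed output: yyyyxx$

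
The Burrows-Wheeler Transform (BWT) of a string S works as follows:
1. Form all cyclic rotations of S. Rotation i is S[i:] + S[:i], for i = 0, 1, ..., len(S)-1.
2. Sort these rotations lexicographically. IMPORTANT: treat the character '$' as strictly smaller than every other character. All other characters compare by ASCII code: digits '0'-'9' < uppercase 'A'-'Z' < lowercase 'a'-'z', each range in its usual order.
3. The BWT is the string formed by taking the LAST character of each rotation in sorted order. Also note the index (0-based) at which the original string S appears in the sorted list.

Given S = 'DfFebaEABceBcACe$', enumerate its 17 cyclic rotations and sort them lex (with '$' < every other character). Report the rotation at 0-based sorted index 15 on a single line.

Answer: ebaEABceBcACe$DfF

Derivation:
All 17 rotations (rotation i = S[i:]+S[:i]):
  rot[0] = DfFebaEABceBcACe$
  rot[1] = fFebaEABceBcACe$D
  rot[2] = FebaEABceBcACe$Df
  rot[3] = ebaEABceBcACe$DfF
  rot[4] = baEABceBcACe$DfFe
  rot[5] = aEABceBcACe$DfFeb
  rot[6] = EABceBcACe$DfFeba
  rot[7] = ABceBcACe$DfFebaE
  rot[8] = BceBcACe$DfFebaEA
  rot[9] = ceBcACe$DfFebaEAB
  rot[10] = eBcACe$DfFebaEABc
  rot[11] = BcACe$DfFebaEABce
  rot[12] = cACe$DfFebaEABceB
  rot[13] = ACe$DfFebaEABceBc
  rot[14] = Ce$DfFebaEABceBcA
  rot[15] = e$DfFebaEABceBcAC
  rot[16] = $DfFebaEABceBcACe
Sorted (with $ < everything):
  sorted[0] = $DfFebaEABceBcACe
  sorted[1] = ABceBcACe$DfFebaE
  sorted[2] = ACe$DfFebaEABceBc
  sorted[3] = BcACe$DfFebaEABce
  sorted[4] = BceBcACe$DfFebaEA
  sorted[5] = Ce$DfFebaEABceBcA
  sorted[6] = DfFebaEABceBcACe$
  sorted[7] = EABceBcACe$DfFeba
  sorted[8] = FebaEABceBcACe$Df
  sorted[9] = aEABceBcACe$DfFeb
  sorted[10] = baEABceBcACe$DfFe
  sorted[11] = cACe$DfFebaEABceB
  sorted[12] = ceBcACe$DfFebaEAB
  sorted[13] = e$DfFebaEABceBcAC
  sorted[14] = eBcACe$DfFebaEABc
  sorted[15] = ebaEABceBcACe$DfF
  sorted[16] = fFebaEABceBcACe$D
sorted[15] = ebaEABceBcACe$DfF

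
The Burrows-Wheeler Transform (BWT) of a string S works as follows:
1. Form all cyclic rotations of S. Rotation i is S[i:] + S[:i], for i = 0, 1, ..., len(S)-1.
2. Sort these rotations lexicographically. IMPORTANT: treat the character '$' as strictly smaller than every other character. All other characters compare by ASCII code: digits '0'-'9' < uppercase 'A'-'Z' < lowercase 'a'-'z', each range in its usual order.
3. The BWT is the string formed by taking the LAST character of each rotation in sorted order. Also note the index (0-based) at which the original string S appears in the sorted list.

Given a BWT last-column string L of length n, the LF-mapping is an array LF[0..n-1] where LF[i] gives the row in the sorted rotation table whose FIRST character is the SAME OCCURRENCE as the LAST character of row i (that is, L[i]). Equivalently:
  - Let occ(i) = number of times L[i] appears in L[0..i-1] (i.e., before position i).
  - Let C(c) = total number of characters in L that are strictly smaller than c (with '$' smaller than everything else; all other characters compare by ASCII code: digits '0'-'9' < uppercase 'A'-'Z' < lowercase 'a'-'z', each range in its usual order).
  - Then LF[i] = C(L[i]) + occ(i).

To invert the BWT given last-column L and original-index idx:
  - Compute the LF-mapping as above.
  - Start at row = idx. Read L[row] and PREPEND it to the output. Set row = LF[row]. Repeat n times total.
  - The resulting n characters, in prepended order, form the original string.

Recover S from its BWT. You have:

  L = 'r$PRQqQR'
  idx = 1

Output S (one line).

LF mapping: 7 0 1 4 2 6 3 5
Walk LF starting at row 1, prepending L[row]:
  step 1: row=1, L[1]='$', prepend. Next row=LF[1]=0
  step 2: row=0, L[0]='r', prepend. Next row=LF[0]=7
  step 3: row=7, L[7]='R', prepend. Next row=LF[7]=5
  step 4: row=5, L[5]='q', prepend. Next row=LF[5]=6
  step 5: row=6, L[6]='Q', prepend. Next row=LF[6]=3
  step 6: row=3, L[3]='R', prepend. Next row=LF[3]=4
  step 7: row=4, L[4]='Q', prepend. Next row=LF[4]=2
  step 8: row=2, L[2]='P', prepend. Next row=LF[2]=1
Reversed output: PQRQqRr$

Answer: PQRQqRr$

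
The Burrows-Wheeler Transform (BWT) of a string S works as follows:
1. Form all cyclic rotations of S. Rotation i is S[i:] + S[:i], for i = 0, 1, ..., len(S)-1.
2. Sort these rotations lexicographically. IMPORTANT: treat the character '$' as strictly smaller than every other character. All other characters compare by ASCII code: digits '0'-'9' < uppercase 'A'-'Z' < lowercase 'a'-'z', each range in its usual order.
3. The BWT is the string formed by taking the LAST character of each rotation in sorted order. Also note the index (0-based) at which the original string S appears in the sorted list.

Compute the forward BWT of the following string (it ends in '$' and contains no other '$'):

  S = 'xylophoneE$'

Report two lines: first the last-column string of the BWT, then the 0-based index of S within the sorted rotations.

Answer: Eenpyohlo$x
9

Derivation:
All 11 rotations (rotation i = S[i:]+S[:i]):
  rot[0] = xylophoneE$
  rot[1] = ylophoneE$x
  rot[2] = lophoneE$xy
  rot[3] = ophoneE$xyl
  rot[4] = phoneE$xylo
  rot[5] = honeE$xylop
  rot[6] = oneE$xyloph
  rot[7] = neE$xylopho
  rot[8] = eE$xylophon
  rot[9] = E$xylophone
  rot[10] = $xylophoneE
Sorted (with $ < everything):
  sorted[0] = $xylophoneE  (last char: 'E')
  sorted[1] = E$xylophone  (last char: 'e')
  sorted[2] = eE$xylophon  (last char: 'n')
  sorted[3] = honeE$xylop  (last char: 'p')
  sorted[4] = lophoneE$xy  (last char: 'y')
  sorted[5] = neE$xylopho  (last char: 'o')
  sorted[6] = oneE$xyloph  (last char: 'h')
  sorted[7] = ophoneE$xyl  (last char: 'l')
  sorted[8] = phoneE$xylo  (last char: 'o')
  sorted[9] = xylophoneE$  (last char: '$')
  sorted[10] = ylophoneE$x  (last char: 'x')
Last column: Eenpyohlo$x
Original string S is at sorted index 9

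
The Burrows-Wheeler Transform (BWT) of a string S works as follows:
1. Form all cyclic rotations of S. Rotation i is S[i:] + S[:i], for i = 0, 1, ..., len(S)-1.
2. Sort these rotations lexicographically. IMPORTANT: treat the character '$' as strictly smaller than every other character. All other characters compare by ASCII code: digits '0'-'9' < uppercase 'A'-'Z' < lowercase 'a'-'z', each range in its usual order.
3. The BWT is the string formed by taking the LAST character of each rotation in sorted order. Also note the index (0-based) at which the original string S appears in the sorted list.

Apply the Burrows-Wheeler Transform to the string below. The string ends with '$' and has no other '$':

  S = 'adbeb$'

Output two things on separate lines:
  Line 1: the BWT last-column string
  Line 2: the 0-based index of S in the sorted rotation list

All 6 rotations (rotation i = S[i:]+S[:i]):
  rot[0] = adbeb$
  rot[1] = dbeb$a
  rot[2] = beb$ad
  rot[3] = eb$adb
  rot[4] = b$adbe
  rot[5] = $adbeb
Sorted (with $ < everything):
  sorted[0] = $adbeb  (last char: 'b')
  sorted[1] = adbeb$  (last char: '$')
  sorted[2] = b$adbe  (last char: 'e')
  sorted[3] = beb$ad  (last char: 'd')
  sorted[4] = dbeb$a  (last char: 'a')
  sorted[5] = eb$adb  (last char: 'b')
Last column: b$edab
Original string S is at sorted index 1

Answer: b$edab
1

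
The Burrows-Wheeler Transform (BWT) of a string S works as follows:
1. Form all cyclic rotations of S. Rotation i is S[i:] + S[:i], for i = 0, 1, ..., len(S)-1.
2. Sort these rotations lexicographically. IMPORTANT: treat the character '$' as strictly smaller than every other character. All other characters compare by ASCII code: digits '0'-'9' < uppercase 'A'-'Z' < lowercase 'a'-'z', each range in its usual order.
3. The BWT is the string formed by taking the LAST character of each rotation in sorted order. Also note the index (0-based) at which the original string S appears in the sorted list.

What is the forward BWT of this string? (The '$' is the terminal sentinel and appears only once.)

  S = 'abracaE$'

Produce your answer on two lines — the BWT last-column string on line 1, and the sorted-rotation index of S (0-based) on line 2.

Answer: Eac$raab
3

Derivation:
All 8 rotations (rotation i = S[i:]+S[:i]):
  rot[0] = abracaE$
  rot[1] = bracaE$a
  rot[2] = racaE$ab
  rot[3] = acaE$abr
  rot[4] = caE$abra
  rot[5] = aE$abrac
  rot[6] = E$abraca
  rot[7] = $abracaE
Sorted (with $ < everything):
  sorted[0] = $abracaE  (last char: 'E')
  sorted[1] = E$abraca  (last char: 'a')
  sorted[2] = aE$abrac  (last char: 'c')
  sorted[3] = abracaE$  (last char: '$')
  sorted[4] = acaE$abr  (last char: 'r')
  sorted[5] = bracaE$a  (last char: 'a')
  sorted[6] = caE$abra  (last char: 'a')
  sorted[7] = racaE$ab  (last char: 'b')
Last column: Eac$raab
Original string S is at sorted index 3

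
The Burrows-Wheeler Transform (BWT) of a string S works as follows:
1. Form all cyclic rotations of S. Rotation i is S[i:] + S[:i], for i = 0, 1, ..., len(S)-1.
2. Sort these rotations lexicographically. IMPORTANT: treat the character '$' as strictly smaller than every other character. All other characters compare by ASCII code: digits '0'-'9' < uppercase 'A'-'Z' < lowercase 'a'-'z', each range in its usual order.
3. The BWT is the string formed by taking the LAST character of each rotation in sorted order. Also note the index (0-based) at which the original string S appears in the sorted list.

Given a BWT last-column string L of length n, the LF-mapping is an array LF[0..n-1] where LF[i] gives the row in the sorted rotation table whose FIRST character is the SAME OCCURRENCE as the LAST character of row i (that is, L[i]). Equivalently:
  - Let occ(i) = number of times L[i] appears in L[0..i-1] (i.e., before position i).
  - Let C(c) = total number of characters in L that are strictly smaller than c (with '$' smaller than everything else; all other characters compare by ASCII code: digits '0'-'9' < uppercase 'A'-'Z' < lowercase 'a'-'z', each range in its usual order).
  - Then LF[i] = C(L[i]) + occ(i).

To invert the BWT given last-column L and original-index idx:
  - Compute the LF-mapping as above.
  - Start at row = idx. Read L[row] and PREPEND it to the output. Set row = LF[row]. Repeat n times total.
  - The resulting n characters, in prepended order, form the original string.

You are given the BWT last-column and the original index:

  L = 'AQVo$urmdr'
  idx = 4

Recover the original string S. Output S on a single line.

LF mapping: 1 2 3 6 0 9 7 5 4 8
Walk LF starting at row 4, prepending L[row]:
  step 1: row=4, L[4]='$', prepend. Next row=LF[4]=0
  step 2: row=0, L[0]='A', prepend. Next row=LF[0]=1
  step 3: row=1, L[1]='Q', prepend. Next row=LF[1]=2
  step 4: row=2, L[2]='V', prepend. Next row=LF[2]=3
  step 5: row=3, L[3]='o', prepend. Next row=LF[3]=6
  step 6: row=6, L[6]='r', prepend. Next row=LF[6]=7
  step 7: row=7, L[7]='m', prepend. Next row=LF[7]=5
  step 8: row=5, L[5]='u', prepend. Next row=LF[5]=9
  step 9: row=9, L[9]='r', prepend. Next row=LF[9]=8
  step 10: row=8, L[8]='d', prepend. Next row=LF[8]=4
Reversed output: drumroVQA$

Answer: drumroVQA$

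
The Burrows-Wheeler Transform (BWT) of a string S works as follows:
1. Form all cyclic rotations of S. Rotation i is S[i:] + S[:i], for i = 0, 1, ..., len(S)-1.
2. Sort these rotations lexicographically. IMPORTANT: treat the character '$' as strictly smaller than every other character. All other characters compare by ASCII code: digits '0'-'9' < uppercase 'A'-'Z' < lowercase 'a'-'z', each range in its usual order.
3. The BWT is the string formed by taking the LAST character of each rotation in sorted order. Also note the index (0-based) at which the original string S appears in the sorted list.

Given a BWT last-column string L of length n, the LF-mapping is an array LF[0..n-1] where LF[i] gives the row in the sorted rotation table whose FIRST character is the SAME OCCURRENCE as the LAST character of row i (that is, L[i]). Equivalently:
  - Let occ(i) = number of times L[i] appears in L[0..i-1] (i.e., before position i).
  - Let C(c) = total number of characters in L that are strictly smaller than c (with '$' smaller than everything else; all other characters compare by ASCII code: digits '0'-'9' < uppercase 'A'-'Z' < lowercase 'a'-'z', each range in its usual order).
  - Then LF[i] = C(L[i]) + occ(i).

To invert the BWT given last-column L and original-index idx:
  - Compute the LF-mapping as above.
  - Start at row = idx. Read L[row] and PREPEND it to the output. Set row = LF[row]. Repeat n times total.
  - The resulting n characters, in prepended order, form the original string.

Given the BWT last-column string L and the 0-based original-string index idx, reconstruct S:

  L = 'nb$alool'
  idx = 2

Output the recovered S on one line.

Answer: balloon$

Derivation:
LF mapping: 5 2 0 1 3 6 7 4
Walk LF starting at row 2, prepending L[row]:
  step 1: row=2, L[2]='$', prepend. Next row=LF[2]=0
  step 2: row=0, L[0]='n', prepend. Next row=LF[0]=5
  step 3: row=5, L[5]='o', prepend. Next row=LF[5]=6
  step 4: row=6, L[6]='o', prepend. Next row=LF[6]=7
  step 5: row=7, L[7]='l', prepend. Next row=LF[7]=4
  step 6: row=4, L[4]='l', prepend. Next row=LF[4]=3
  step 7: row=3, L[3]='a', prepend. Next row=LF[3]=1
  step 8: row=1, L[1]='b', prepend. Next row=LF[1]=2
Reversed output: balloon$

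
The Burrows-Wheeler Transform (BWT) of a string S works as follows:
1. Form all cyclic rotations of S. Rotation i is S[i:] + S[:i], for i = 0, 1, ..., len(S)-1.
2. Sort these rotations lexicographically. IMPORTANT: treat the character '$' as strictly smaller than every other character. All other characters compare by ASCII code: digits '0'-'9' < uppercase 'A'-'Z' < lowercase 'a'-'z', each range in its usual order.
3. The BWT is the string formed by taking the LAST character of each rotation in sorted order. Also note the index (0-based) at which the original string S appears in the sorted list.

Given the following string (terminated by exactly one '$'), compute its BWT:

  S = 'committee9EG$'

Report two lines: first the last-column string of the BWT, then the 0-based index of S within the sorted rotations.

Answer: Ge9E$etmmocti
4

Derivation:
All 13 rotations (rotation i = S[i:]+S[:i]):
  rot[0] = committee9EG$
  rot[1] = ommittee9EG$c
  rot[2] = mmittee9EG$co
  rot[3] = mittee9EG$com
  rot[4] = ittee9EG$comm
  rot[5] = ttee9EG$commi
  rot[6] = tee9EG$commit
  rot[7] = ee9EG$committ
  rot[8] = e9EG$committe
  rot[9] = 9EG$committee
  rot[10] = EG$committee9
  rot[11] = G$committee9E
  rot[12] = $committee9EG
Sorted (with $ < everything):
  sorted[0] = $committee9EG  (last char: 'G')
  sorted[1] = 9EG$committee  (last char: 'e')
  sorted[2] = EG$committee9  (last char: '9')
  sorted[3] = G$committee9E  (last char: 'E')
  sorted[4] = committee9EG$  (last char: '$')
  sorted[5] = e9EG$committe  (last char: 'e')
  sorted[6] = ee9EG$committ  (last char: 't')
  sorted[7] = ittee9EG$comm  (last char: 'm')
  sorted[8] = mittee9EG$com  (last char: 'm')
  sorted[9] = mmittee9EG$co  (last char: 'o')
  sorted[10] = ommittee9EG$c  (last char: 'c')
  sorted[11] = tee9EG$commit  (last char: 't')
  sorted[12] = ttee9EG$commi  (last char: 'i')
Last column: Ge9E$etmmocti
Original string S is at sorted index 4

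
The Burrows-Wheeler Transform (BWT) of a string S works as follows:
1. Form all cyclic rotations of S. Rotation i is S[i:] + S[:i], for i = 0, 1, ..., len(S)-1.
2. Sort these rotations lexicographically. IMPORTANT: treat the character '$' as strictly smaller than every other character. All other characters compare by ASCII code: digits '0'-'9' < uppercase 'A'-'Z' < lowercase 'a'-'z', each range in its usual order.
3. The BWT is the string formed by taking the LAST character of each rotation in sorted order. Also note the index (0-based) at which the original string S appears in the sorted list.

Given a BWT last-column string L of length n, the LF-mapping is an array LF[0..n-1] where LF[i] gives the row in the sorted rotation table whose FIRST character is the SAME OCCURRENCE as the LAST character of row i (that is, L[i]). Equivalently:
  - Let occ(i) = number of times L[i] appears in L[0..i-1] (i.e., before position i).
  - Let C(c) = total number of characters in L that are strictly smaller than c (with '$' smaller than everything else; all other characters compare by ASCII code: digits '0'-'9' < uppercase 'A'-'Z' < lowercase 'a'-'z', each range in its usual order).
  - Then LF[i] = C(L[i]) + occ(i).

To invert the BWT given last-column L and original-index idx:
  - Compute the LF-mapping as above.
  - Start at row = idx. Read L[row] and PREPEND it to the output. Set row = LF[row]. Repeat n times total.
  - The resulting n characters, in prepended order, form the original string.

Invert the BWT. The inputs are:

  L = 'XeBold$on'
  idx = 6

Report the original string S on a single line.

Answer: noodleBX$

Derivation:
LF mapping: 2 4 1 7 5 3 0 8 6
Walk LF starting at row 6, prepending L[row]:
  step 1: row=6, L[6]='$', prepend. Next row=LF[6]=0
  step 2: row=0, L[0]='X', prepend. Next row=LF[0]=2
  step 3: row=2, L[2]='B', prepend. Next row=LF[2]=1
  step 4: row=1, L[1]='e', prepend. Next row=LF[1]=4
  step 5: row=4, L[4]='l', prepend. Next row=LF[4]=5
  step 6: row=5, L[5]='d', prepend. Next row=LF[5]=3
  step 7: row=3, L[3]='o', prepend. Next row=LF[3]=7
  step 8: row=7, L[7]='o', prepend. Next row=LF[7]=8
  step 9: row=8, L[8]='n', prepend. Next row=LF[8]=6
Reversed output: noodleBX$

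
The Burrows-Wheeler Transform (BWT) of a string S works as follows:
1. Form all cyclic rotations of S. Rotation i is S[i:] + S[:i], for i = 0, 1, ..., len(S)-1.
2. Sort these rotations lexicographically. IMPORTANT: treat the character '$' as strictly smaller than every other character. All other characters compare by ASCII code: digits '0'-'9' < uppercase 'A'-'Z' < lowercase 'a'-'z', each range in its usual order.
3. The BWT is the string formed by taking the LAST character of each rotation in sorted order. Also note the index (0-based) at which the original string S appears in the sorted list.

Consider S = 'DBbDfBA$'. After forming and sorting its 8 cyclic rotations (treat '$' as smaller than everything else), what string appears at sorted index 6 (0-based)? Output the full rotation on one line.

All 8 rotations (rotation i = S[i:]+S[:i]):
  rot[0] = DBbDfBA$
  rot[1] = BbDfBA$D
  rot[2] = bDfBA$DB
  rot[3] = DfBA$DBb
  rot[4] = fBA$DBbD
  rot[5] = BA$DBbDf
  rot[6] = A$DBbDfB
  rot[7] = $DBbDfBA
Sorted (with $ < everything):
  sorted[0] = $DBbDfBA
  sorted[1] = A$DBbDfB
  sorted[2] = BA$DBbDf
  sorted[3] = BbDfBA$D
  sorted[4] = DBbDfBA$
  sorted[5] = DfBA$DBb
  sorted[6] = bDfBA$DB
  sorted[7] = fBA$DBbD
sorted[6] = bDfBA$DB

Answer: bDfBA$DB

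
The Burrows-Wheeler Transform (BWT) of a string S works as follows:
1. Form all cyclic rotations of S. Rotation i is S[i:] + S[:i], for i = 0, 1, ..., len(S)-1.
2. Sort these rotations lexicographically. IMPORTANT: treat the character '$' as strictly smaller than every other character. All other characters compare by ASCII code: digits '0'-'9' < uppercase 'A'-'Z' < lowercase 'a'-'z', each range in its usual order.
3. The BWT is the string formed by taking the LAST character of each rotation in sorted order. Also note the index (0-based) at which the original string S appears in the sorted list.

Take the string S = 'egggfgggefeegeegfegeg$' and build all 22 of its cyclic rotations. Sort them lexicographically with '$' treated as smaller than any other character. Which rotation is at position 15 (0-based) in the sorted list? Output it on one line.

Answer: geg$egggfgggefeegeegfe

Derivation:
All 22 rotations (rotation i = S[i:]+S[:i]):
  rot[0] = egggfgggefeegeegfegeg$
  rot[1] = gggfgggefeegeegfegeg$e
  rot[2] = ggfgggefeegeegfegeg$eg
  rot[3] = gfgggefeegeegfegeg$egg
  rot[4] = fgggefeegeegfegeg$eggg
  rot[5] = gggefeegeegfegeg$egggf
  rot[6] = ggefeegeegfegeg$egggfg
  rot[7] = gefeegeegfegeg$egggfgg
  rot[8] = efeegeegfegeg$egggfggg
  rot[9] = feegeegfegeg$egggfggge
  rot[10] = eegeegfegeg$egggfgggef
  rot[11] = egeegfegeg$egggfgggefe
  rot[12] = geegfegeg$egggfgggefee
  rot[13] = eegfegeg$egggfgggefeeg
  rot[14] = egfegeg$egggfgggefeege
  rot[15] = gfegeg$egggfgggefeegee
  rot[16] = fegeg$egggfgggefeegeeg
  rot[17] = egeg$egggfgggefeegeegf
  rot[18] = geg$egggfgggefeegeegfe
  rot[19] = eg$egggfgggefeegeegfeg
  rot[20] = g$egggfgggefeegeegfege
  rot[21] = $egggfgggefeegeegfegeg
Sorted (with $ < everything):
  sorted[0] = $egggfgggefeegeegfegeg
  sorted[1] = eegeegfegeg$egggfgggef
  sorted[2] = eegfegeg$egggfgggefeeg
  sorted[3] = efeegeegfegeg$egggfggg
  sorted[4] = eg$egggfgggefeegeegfeg
  sorted[5] = egeegfegeg$egggfgggefe
  sorted[6] = egeg$egggfgggefeegeegf
  sorted[7] = egfegeg$egggfgggefeege
  sorted[8] = egggfgggefeegeegfegeg$
  sorted[9] = feegeegfegeg$egggfggge
  sorted[10] = fegeg$egggfgggefeegeeg
  sorted[11] = fgggefeegeegfegeg$eggg
  sorted[12] = g$egggfgggefeegeegfege
  sorted[13] = geegfegeg$egggfgggefee
  sorted[14] = gefeegeegfegeg$egggfgg
  sorted[15] = geg$egggfgggefeegeegfe
  sorted[16] = gfegeg$egggfgggefeegee
  sorted[17] = gfgggefeegeegfegeg$egg
  sorted[18] = ggefeegeegfegeg$egggfg
  sorted[19] = ggfgggefeegeegfegeg$eg
  sorted[20] = gggefeegeegfegeg$egggf
  sorted[21] = gggfgggefeegeegfegeg$e
sorted[15] = geg$egggfgggefeegeegfe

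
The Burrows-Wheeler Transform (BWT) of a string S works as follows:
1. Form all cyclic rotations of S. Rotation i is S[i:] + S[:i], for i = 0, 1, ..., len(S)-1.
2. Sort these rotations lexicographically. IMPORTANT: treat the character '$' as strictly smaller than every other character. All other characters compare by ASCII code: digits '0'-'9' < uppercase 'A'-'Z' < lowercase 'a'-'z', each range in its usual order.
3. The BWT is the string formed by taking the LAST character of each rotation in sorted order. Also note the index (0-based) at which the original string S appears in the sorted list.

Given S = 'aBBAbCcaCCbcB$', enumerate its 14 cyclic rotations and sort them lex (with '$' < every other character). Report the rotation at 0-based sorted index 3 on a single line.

Answer: BAbCcaCCbcB$aB

Derivation:
All 14 rotations (rotation i = S[i:]+S[:i]):
  rot[0] = aBBAbCcaCCbcB$
  rot[1] = BBAbCcaCCbcB$a
  rot[2] = BAbCcaCCbcB$aB
  rot[3] = AbCcaCCbcB$aBB
  rot[4] = bCcaCCbcB$aBBA
  rot[5] = CcaCCbcB$aBBAb
  rot[6] = caCCbcB$aBBAbC
  rot[7] = aCCbcB$aBBAbCc
  rot[8] = CCbcB$aBBAbCca
  rot[9] = CbcB$aBBAbCcaC
  rot[10] = bcB$aBBAbCcaCC
  rot[11] = cB$aBBAbCcaCCb
  rot[12] = B$aBBAbCcaCCbc
  rot[13] = $aBBAbCcaCCbcB
Sorted (with $ < everything):
  sorted[0] = $aBBAbCcaCCbcB
  sorted[1] = AbCcaCCbcB$aBB
  sorted[2] = B$aBBAbCcaCCbc
  sorted[3] = BAbCcaCCbcB$aB
  sorted[4] = BBAbCcaCCbcB$a
  sorted[5] = CCbcB$aBBAbCca
  sorted[6] = CbcB$aBBAbCcaC
  sorted[7] = CcaCCbcB$aBBAb
  sorted[8] = aBBAbCcaCCbcB$
  sorted[9] = aCCbcB$aBBAbCc
  sorted[10] = bCcaCCbcB$aBBA
  sorted[11] = bcB$aBBAbCcaCC
  sorted[12] = cB$aBBAbCcaCCb
  sorted[13] = caCCbcB$aBBAbC
sorted[3] = BAbCcaCCbcB$aB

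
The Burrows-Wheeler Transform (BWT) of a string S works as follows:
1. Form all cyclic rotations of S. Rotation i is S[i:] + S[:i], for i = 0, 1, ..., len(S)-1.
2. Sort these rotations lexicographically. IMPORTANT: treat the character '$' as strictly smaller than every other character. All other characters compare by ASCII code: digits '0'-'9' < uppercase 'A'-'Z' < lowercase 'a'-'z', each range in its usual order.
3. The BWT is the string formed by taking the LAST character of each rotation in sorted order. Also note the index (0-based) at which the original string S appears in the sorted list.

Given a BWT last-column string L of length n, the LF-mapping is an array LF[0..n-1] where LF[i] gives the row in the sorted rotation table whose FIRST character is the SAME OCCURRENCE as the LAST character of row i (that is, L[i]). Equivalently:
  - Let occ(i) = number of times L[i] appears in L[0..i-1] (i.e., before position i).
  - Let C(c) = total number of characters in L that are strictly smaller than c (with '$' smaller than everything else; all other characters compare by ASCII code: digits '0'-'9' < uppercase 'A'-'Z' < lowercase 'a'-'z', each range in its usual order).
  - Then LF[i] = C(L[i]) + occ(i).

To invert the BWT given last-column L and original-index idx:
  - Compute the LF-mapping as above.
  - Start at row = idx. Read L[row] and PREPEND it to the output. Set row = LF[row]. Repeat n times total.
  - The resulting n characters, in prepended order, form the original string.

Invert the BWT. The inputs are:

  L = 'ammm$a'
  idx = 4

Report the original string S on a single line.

LF mapping: 1 3 4 5 0 2
Walk LF starting at row 4, prepending L[row]:
  step 1: row=4, L[4]='$', prepend. Next row=LF[4]=0
  step 2: row=0, L[0]='a', prepend. Next row=LF[0]=1
  step 3: row=1, L[1]='m', prepend. Next row=LF[1]=3
  step 4: row=3, L[3]='m', prepend. Next row=LF[3]=5
  step 5: row=5, L[5]='a', prepend. Next row=LF[5]=2
  step 6: row=2, L[2]='m', prepend. Next row=LF[2]=4
Reversed output: mamma$

Answer: mamma$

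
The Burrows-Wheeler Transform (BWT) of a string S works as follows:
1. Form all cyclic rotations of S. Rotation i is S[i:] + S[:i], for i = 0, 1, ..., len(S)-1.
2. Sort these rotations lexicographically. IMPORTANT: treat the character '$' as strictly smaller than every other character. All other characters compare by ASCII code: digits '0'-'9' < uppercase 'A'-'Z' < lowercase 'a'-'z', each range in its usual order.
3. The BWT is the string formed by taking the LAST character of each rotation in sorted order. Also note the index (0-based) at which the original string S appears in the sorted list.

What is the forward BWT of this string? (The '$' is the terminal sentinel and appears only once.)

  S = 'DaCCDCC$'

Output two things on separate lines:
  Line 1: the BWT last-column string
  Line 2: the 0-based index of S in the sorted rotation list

Answer: CCDaCC$D
6

Derivation:
All 8 rotations (rotation i = S[i:]+S[:i]):
  rot[0] = DaCCDCC$
  rot[1] = aCCDCC$D
  rot[2] = CCDCC$Da
  rot[3] = CDCC$DaC
  rot[4] = DCC$DaCC
  rot[5] = CC$DaCCD
  rot[6] = C$DaCCDC
  rot[7] = $DaCCDCC
Sorted (with $ < everything):
  sorted[0] = $DaCCDCC  (last char: 'C')
  sorted[1] = C$DaCCDC  (last char: 'C')
  sorted[2] = CC$DaCCD  (last char: 'D')
  sorted[3] = CCDCC$Da  (last char: 'a')
  sorted[4] = CDCC$DaC  (last char: 'C')
  sorted[5] = DCC$DaCC  (last char: 'C')
  sorted[6] = DaCCDCC$  (last char: '$')
  sorted[7] = aCCDCC$D  (last char: 'D')
Last column: CCDaCC$D
Original string S is at sorted index 6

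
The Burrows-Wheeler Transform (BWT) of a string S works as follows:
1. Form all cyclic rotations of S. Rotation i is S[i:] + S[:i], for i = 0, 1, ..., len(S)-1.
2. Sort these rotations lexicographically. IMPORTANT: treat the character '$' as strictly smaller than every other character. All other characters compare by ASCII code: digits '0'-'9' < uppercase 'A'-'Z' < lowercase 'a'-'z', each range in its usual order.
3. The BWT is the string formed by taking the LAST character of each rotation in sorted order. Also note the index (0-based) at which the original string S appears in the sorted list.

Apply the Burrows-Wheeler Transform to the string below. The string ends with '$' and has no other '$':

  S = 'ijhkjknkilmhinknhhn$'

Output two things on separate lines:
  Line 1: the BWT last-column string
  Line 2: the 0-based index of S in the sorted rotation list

Answer: nnmjh$khiknhnjilhkki
5

Derivation:
All 20 rotations (rotation i = S[i:]+S[:i]):
  rot[0] = ijhkjknkilmhinknhhn$
  rot[1] = jhkjknkilmhinknhhn$i
  rot[2] = hkjknkilmhinknhhn$ij
  rot[3] = kjknkilmhinknhhn$ijh
  rot[4] = jknkilmhinknhhn$ijhk
  rot[5] = knkilmhinknhhn$ijhkj
  rot[6] = nkilmhinknhhn$ijhkjk
  rot[7] = kilmhinknhhn$ijhkjkn
  rot[8] = ilmhinknhhn$ijhkjknk
  rot[9] = lmhinknhhn$ijhkjknki
  rot[10] = mhinknhhn$ijhkjknkil
  rot[11] = hinknhhn$ijhkjknkilm
  rot[12] = inknhhn$ijhkjknkilmh
  rot[13] = nknhhn$ijhkjknkilmhi
  rot[14] = knhhn$ijhkjknkilmhin
  rot[15] = nhhn$ijhkjknkilmhink
  rot[16] = hhn$ijhkjknkilmhinkn
  rot[17] = hn$ijhkjknkilmhinknh
  rot[18] = n$ijhkjknkilmhinknhh
  rot[19] = $ijhkjknkilmhinknhhn
Sorted (with $ < everything):
  sorted[0] = $ijhkjknkilmhinknhhn  (last char: 'n')
  sorted[1] = hhn$ijhkjknkilmhinkn  (last char: 'n')
  sorted[2] = hinknhhn$ijhkjknkilm  (last char: 'm')
  sorted[3] = hkjknkilmhinknhhn$ij  (last char: 'j')
  sorted[4] = hn$ijhkjknkilmhinknh  (last char: 'h')
  sorted[5] = ijhkjknkilmhinknhhn$  (last char: '$')
  sorted[6] = ilmhinknhhn$ijhkjknk  (last char: 'k')
  sorted[7] = inknhhn$ijhkjknkilmh  (last char: 'h')
  sorted[8] = jhkjknkilmhinknhhn$i  (last char: 'i')
  sorted[9] = jknkilmhinknhhn$ijhk  (last char: 'k')
  sorted[10] = kilmhinknhhn$ijhkjkn  (last char: 'n')
  sorted[11] = kjknkilmhinknhhn$ijh  (last char: 'h')
  sorted[12] = knhhn$ijhkjknkilmhin  (last char: 'n')
  sorted[13] = knkilmhinknhhn$ijhkj  (last char: 'j')
  sorted[14] = lmhinknhhn$ijhkjknki  (last char: 'i')
  sorted[15] = mhinknhhn$ijhkjknkil  (last char: 'l')
  sorted[16] = n$ijhkjknkilmhinknhh  (last char: 'h')
  sorted[17] = nhhn$ijhkjknkilmhink  (last char: 'k')
  sorted[18] = nkilmhinknhhn$ijhkjk  (last char: 'k')
  sorted[19] = nknhhn$ijhkjknkilmhi  (last char: 'i')
Last column: nnmjh$khiknhnjilhkki
Original string S is at sorted index 5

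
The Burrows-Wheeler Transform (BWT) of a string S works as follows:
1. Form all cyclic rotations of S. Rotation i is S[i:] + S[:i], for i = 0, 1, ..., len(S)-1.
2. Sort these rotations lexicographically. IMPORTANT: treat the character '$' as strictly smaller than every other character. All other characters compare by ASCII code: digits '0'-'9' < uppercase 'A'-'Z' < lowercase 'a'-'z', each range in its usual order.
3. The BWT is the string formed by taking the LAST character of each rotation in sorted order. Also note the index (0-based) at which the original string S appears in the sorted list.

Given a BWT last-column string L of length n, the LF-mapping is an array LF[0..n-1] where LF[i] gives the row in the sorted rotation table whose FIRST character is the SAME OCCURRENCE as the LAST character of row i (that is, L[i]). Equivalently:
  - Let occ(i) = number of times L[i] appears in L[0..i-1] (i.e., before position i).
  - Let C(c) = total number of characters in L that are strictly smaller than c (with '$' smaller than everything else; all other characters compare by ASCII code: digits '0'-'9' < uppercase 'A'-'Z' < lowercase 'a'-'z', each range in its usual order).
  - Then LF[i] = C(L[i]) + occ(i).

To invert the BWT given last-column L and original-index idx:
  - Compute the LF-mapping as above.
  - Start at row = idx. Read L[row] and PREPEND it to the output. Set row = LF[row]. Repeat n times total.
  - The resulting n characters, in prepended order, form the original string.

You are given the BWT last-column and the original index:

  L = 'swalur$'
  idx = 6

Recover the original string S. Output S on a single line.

Answer: walrus$

Derivation:
LF mapping: 4 6 1 2 5 3 0
Walk LF starting at row 6, prepending L[row]:
  step 1: row=6, L[6]='$', prepend. Next row=LF[6]=0
  step 2: row=0, L[0]='s', prepend. Next row=LF[0]=4
  step 3: row=4, L[4]='u', prepend. Next row=LF[4]=5
  step 4: row=5, L[5]='r', prepend. Next row=LF[5]=3
  step 5: row=3, L[3]='l', prepend. Next row=LF[3]=2
  step 6: row=2, L[2]='a', prepend. Next row=LF[2]=1
  step 7: row=1, L[1]='w', prepend. Next row=LF[1]=6
Reversed output: walrus$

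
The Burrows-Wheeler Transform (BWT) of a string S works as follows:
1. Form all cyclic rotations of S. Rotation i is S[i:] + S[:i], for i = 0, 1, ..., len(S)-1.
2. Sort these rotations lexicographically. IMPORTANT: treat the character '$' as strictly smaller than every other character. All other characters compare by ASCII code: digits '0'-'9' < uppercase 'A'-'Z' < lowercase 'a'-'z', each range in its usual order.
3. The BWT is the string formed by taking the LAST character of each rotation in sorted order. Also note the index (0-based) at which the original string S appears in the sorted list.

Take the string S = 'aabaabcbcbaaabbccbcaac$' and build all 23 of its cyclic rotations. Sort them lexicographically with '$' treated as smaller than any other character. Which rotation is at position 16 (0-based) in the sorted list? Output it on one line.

Answer: bccbcaac$aabaabcbcbaaab

Derivation:
All 23 rotations (rotation i = S[i:]+S[:i]):
  rot[0] = aabaabcbcbaaabbccbcaac$
  rot[1] = abaabcbcbaaabbccbcaac$a
  rot[2] = baabcbcbaaabbccbcaac$aa
  rot[3] = aabcbcbaaabbccbcaac$aab
  rot[4] = abcbcbaaabbccbcaac$aaba
  rot[5] = bcbcbaaabbccbcaac$aabaa
  rot[6] = cbcbaaabbccbcaac$aabaab
  rot[7] = bcbaaabbccbcaac$aabaabc
  rot[8] = cbaaabbccbcaac$aabaabcb
  rot[9] = baaabbccbcaac$aabaabcbc
  rot[10] = aaabbccbcaac$aabaabcbcb
  rot[11] = aabbccbcaac$aabaabcbcba
  rot[12] = abbccbcaac$aabaabcbcbaa
  rot[13] = bbccbcaac$aabaabcbcbaaa
  rot[14] = bccbcaac$aabaabcbcbaaab
  rot[15] = ccbcaac$aabaabcbcbaaabb
  rot[16] = cbcaac$aabaabcbcbaaabbc
  rot[17] = bcaac$aabaabcbcbaaabbcc
  rot[18] = caac$aabaabcbcbaaabbccb
  rot[19] = aac$aabaabcbcbaaabbccbc
  rot[20] = ac$aabaabcbcbaaabbccbca
  rot[21] = c$aabaabcbcbaaabbccbcaa
  rot[22] = $aabaabcbcbaaabbccbcaac
Sorted (with $ < everything):
  sorted[0] = $aabaabcbcbaaabbccbcaac
  sorted[1] = aaabbccbcaac$aabaabcbcb
  sorted[2] = aabaabcbcbaaabbccbcaac$
  sorted[3] = aabbccbcaac$aabaabcbcba
  sorted[4] = aabcbcbaaabbccbcaac$aab
  sorted[5] = aac$aabaabcbcbaaabbccbc
  sorted[6] = abaabcbcbaaabbccbcaac$a
  sorted[7] = abbccbcaac$aabaabcbcbaa
  sorted[8] = abcbcbaaabbccbcaac$aaba
  sorted[9] = ac$aabaabcbcbaaabbccbca
  sorted[10] = baaabbccbcaac$aabaabcbc
  sorted[11] = baabcbcbaaabbccbcaac$aa
  sorted[12] = bbccbcaac$aabaabcbcbaaa
  sorted[13] = bcaac$aabaabcbcbaaabbcc
  sorted[14] = bcbaaabbccbcaac$aabaabc
  sorted[15] = bcbcbaaabbccbcaac$aabaa
  sorted[16] = bccbcaac$aabaabcbcbaaab
  sorted[17] = c$aabaabcbcbaaabbccbcaa
  sorted[18] = caac$aabaabcbcbaaabbccb
  sorted[19] = cbaaabbccbcaac$aabaabcb
  sorted[20] = cbcaac$aabaabcbcbaaabbc
  sorted[21] = cbcbaaabbccbcaac$aabaab
  sorted[22] = ccbcaac$aabaabcbcbaaabb
sorted[16] = bccbcaac$aabaabcbcbaaab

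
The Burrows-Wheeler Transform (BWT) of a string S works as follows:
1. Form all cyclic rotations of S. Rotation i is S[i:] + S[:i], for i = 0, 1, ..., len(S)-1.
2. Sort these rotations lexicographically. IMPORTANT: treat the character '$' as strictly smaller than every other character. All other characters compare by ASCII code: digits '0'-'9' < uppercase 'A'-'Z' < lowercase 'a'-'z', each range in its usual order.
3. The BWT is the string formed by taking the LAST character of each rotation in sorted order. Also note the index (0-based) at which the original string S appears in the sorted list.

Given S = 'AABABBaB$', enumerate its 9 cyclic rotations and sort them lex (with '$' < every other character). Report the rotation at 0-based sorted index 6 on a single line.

All 9 rotations (rotation i = S[i:]+S[:i]):
  rot[0] = AABABBaB$
  rot[1] = ABABBaB$A
  rot[2] = BABBaB$AA
  rot[3] = ABBaB$AAB
  rot[4] = BBaB$AABA
  rot[5] = BaB$AABAB
  rot[6] = aB$AABABB
  rot[7] = B$AABABBa
  rot[8] = $AABABBaB
Sorted (with $ < everything):
  sorted[0] = $AABABBaB
  sorted[1] = AABABBaB$
  sorted[2] = ABABBaB$A
  sorted[3] = ABBaB$AAB
  sorted[4] = B$AABABBa
  sorted[5] = BABBaB$AA
  sorted[6] = BBaB$AABA
  sorted[7] = BaB$AABAB
  sorted[8] = aB$AABABB
sorted[6] = BBaB$AABA

Answer: BBaB$AABA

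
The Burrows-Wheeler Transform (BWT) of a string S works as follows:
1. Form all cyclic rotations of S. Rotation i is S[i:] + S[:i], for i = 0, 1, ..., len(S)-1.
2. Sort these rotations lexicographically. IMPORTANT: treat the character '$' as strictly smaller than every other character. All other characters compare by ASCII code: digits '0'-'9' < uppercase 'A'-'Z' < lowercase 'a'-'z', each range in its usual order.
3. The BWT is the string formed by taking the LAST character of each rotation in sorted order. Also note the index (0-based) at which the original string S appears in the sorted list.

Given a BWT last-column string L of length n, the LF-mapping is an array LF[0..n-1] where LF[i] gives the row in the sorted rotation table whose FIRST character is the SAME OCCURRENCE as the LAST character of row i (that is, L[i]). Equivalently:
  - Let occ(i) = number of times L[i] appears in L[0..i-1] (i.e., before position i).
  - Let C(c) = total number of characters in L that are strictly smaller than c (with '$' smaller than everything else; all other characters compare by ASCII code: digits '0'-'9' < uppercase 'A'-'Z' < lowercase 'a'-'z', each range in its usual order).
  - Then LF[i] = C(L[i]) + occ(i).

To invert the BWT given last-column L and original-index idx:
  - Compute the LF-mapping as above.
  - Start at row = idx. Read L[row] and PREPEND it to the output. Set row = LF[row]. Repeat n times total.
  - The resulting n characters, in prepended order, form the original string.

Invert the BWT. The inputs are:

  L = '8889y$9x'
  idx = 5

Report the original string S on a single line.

Answer: 9xy9888$

Derivation:
LF mapping: 1 2 3 4 7 0 5 6
Walk LF starting at row 5, prepending L[row]:
  step 1: row=5, L[5]='$', prepend. Next row=LF[5]=0
  step 2: row=0, L[0]='8', prepend. Next row=LF[0]=1
  step 3: row=1, L[1]='8', prepend. Next row=LF[1]=2
  step 4: row=2, L[2]='8', prepend. Next row=LF[2]=3
  step 5: row=3, L[3]='9', prepend. Next row=LF[3]=4
  step 6: row=4, L[4]='y', prepend. Next row=LF[4]=7
  step 7: row=7, L[7]='x', prepend. Next row=LF[7]=6
  step 8: row=6, L[6]='9', prepend. Next row=LF[6]=5
Reversed output: 9xy9888$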